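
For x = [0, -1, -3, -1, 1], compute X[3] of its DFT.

X[3] = Σ(n=0 to 4) x[n] · ω_5^(3n) where ω_5 = e^(-2πi/5)
= (0)·ω_5^0 + (-1)·ω_5^3 + (-3)·ω_5^6 + (-1)·ω_5^9 + (1)·ω_5^12

X[3] = -1.2361+0.7265i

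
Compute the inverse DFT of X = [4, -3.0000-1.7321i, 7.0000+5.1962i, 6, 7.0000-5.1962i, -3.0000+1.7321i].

x[n] = (1/6) Σ(k=0 to 5) X[k] · e^(2πikn/6)

Computing each x[n]:
x[0] = 3
x[1] = -3
x[2] = 3
x[3] = 3
x[4] = -1
x[5] = -1

x = [3, -3, 3, 3, -1, -1]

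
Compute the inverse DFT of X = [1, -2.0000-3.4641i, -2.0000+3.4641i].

x[n] = (1/3) Σ(k=0 to 2) X[k] · e^(2πikn/3)

Computing each x[n]:
x[0] = -1
x[1] = 3
x[2] = -1

x = [-1, 3, -1]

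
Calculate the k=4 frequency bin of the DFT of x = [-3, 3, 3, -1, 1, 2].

X[4] = Σ(n=0 to 5) x[n] · ω_6^(4n) where ω_6 = e^(-2πi/6)
= (-3)·ω_6^0 + (3)·ω_6^4 + (3)·ω_6^8 + (-1)·ω_6^12 + (1)·ω_6^16 + (2)·ω_6^20

X[4] = -8.5000-0.8660i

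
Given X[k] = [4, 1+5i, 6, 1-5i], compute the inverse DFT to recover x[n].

x[n] = (1/4) Σ(k=0 to 3) X[k] · e^(2πikn/4)

Computing each x[n]:
x[0] = 3
x[1] = -3
x[2] = 2
x[3] = 2

x = [3, -3, 2, 2]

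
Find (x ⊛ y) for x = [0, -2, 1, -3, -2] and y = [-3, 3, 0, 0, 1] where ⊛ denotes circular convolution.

(x ⊛ y)[n] = Σ(m=0 to 4) x[m] · y[(n-m) mod 5]

Computing each output sample:
(x ⊛ y)[0] = -8
(x ⊛ y)[1] = 7
(x ⊛ y)[2] = -12
(x ⊛ y)[3] = 10
(x ⊛ y)[4] = -3

x ⊛ y = [-8, 7, -12, 10, -3]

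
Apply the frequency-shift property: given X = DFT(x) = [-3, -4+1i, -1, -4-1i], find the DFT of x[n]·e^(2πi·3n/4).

Modulation property: DFT(ω_4^(-3n)·x[n]) = X[(k-3) mod 4], so circularly shift X by 3 positions.

X[k-3] = [-4+1i, -1, -4-1i, -3]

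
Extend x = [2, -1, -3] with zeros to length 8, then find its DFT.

Original 3-point DFT: [-2, 4.0000-1.7321i, 4.0000+1.7321i]
Zero-padded 8-point DFT provides frequency interpolation.

DFT_8([x, 0, ...]) = [-2, 1.2929+3.7071i, 5+1i, 2.7071-2.2929i, 0, 2.7071+2.2929i, 5-1i, 1.2929-3.7071i]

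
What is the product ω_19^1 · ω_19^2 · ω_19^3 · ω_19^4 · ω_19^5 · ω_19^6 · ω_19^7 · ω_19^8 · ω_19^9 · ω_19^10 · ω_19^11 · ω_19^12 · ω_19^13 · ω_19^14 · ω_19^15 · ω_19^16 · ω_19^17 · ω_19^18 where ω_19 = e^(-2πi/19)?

The primitive 19th roots of unity are ω_19^k for k coprime to 19: k ∈ {1, 2, 3, 4, 5, 6, 7, 8, 9, 10, 11, 12, 13, 14, 15, 16, 17, 18}
Their product equals the constant term of the cyclotomic polynomial Φ_19(x) up to sign.
For n ≥ 3, the product of all primitive nth roots of unity is 1. (For n=1 it is 1; for n=2 it is -1.)

1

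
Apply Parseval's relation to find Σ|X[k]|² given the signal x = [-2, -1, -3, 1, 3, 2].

Parseval: Σ|x[n]|² = (1/N)Σ|X[k]|², so Σ|X[k]|² = N·Σ|x[n]|² = 6·28.0000

Σ|X[k]|² = N·Σ|x[n]|² = 6·28.0000 = 168.0000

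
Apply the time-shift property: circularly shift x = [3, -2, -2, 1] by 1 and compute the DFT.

Time shift by 1: X_shifted[k] = ω_4^(1k) · X[k]
Shifted x = [1, 3, -2, -2]

DFT(x[n-1]) = [0, 3-5i, -2, 3+5i]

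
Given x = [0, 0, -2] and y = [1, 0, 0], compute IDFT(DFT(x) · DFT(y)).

(x ⊛ y)[n] = Σ(m=0 to 2) x[m] · y[(n-m) mod 3]

Computing each output sample:
(x ⊛ y)[0] = 0
(x ⊛ y)[1] = 0
(x ⊛ y)[2] = -2

x ⊛ y = [0, 0, -2]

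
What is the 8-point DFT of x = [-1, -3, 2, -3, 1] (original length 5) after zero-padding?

Original 5-point DFT: [-4, -0.8090+0.8653i, 0.3090+7.1064i, 0.3090-7.1064i, -0.8090-0.8653i]
Zero-padded 8-point DFT provides frequency interpolation.

DFT_8([x, 0, ...]) = [-4, -2.0000+2.2426i, -2, -2.0000+6.2426i, 8, -2.0000-6.2426i, -2, -2.0000-2.2426i]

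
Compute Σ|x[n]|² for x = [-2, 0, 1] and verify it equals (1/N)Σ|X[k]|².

Time domain:
Σ|x[n]|² = |-2|² + |0|² + |1|² = 5.0000

Frequency domain:
(1/3)Σ|X[k]|² = (1/3)(|-1|² + |-2.5000+0.8660i|² + |-2.5000-0.8660i|²) = (1/3)·15.0000 = 5.0000

Both sides agree, confirming Parseval's theorem.

Σ|x[n]|² = (1/N)Σ|X[k]|² = 5.0000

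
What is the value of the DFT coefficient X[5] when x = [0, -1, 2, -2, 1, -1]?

X[5] = Σ(n=0 to 5) x[n] · ω_6^(5n) where ω_6 = e^(-2πi/6)
= (0)·ω_6^0 + (-1)·ω_6^5 + (2)·ω_6^10 + (-2)·ω_6^15 + (1)·ω_6^20 + (-1)·ω_6^25

X[5] = -0.5000+0.8660i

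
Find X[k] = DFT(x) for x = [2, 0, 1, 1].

X[k] = Σ(n=0 to 3) x[n] · ω_4^(nk)
where ω_4 = e^(-2πi/4)

Computing each X[k]:
X[0] = 4
X[1] = 1+1i
X[2] = 2
X[3] = 1-1i

X = [4, 1+1i, 2, 1-1i]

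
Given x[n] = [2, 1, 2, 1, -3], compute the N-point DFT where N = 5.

X[k] = Σ(n=0 to 4) x[n] · ω_5^(nk)
where ω_5 = e^(-2πi/5)

Computing each X[k]:
X[0] = 3
X[1] = -1.0451-4.3920i
X[2] = 4.5451-1.4001i
X[3] = 4.5451+1.4001i
X[4] = -1.0451+4.3920i

X = [3, -1.0451-4.3920i, 4.5451-1.4001i, 4.5451+1.4001i, -1.0451+4.3920i]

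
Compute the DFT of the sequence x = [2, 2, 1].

X[k] = Σ(n=0 to 2) x[n] · ω_3^(nk)
where ω_3 = e^(-2πi/3)

Computing each X[k]:
X[0] = 5
X[1] = 0.5000-0.8660i
X[2] = 0.5000+0.8660i

X = [5, 0.5000-0.8660i, 0.5000+0.8660i]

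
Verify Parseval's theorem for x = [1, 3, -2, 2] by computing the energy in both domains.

Time domain:
Σ|x[n]|² = |1|² + |3|² + |-2|² + |2|² = 18.0000

Frequency domain:
(1/4)Σ|X[k]|² = (1/4)(|4|² + |3-1i|² + |-6|² + |3+1i|²) = (1/4)·72.0000 = 18.0000

Both sides agree, confirming Parseval's theorem.

Σ|x[n]|² = (1/N)Σ|X[k]|² = 18.0000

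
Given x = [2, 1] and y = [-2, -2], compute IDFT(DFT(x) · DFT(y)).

(x ⊛ y)[n] = Σ(m=0 to 1) x[m] · y[(n-m) mod 2]

Computing each output sample:
(x ⊛ y)[0] = -6
(x ⊛ y)[1] = -6

x ⊛ y = [-6, -6]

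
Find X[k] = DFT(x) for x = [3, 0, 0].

X[k] = Σ(n=0 to 2) x[n] · ω_3^(nk)
where ω_3 = e^(-2πi/3)

Computing each X[k]:
X[0] = 3
X[1] = 3
X[2] = 3

X = [3, 3, 3]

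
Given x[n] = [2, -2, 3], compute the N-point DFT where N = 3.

X[k] = Σ(n=0 to 2) x[n] · ω_3^(nk)
where ω_3 = e^(-2πi/3)

Computing each X[k]:
X[0] = 3
X[1] = 1.5000+4.3301i
X[2] = 1.5000-4.3301i

X = [3, 1.5000+4.3301i, 1.5000-4.3301i]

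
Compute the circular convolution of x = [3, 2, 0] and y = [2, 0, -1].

(x ⊛ y)[n] = Σ(m=0 to 2) x[m] · y[(n-m) mod 3]

Computing each output sample:
(x ⊛ y)[0] = 4
(x ⊛ y)[1] = 4
(x ⊛ y)[2] = -3

x ⊛ y = [4, 4, -3]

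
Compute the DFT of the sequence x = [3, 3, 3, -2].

X[k] = Σ(n=0 to 3) x[n] · ω_4^(nk)
where ω_4 = e^(-2πi/4)

Computing each X[k]:
X[0] = 7
X[1] = -5i
X[2] = 5
X[3] = 5i

X = [7, -5i, 5, 5i]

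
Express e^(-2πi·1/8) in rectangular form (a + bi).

ω_8^1 = e^(-2πi·1/8)
= cos(-2π·1/8) + i·sin(-2π·1/8)
= cos(-2π/8) + i·sin(-2π/8)

ω_8^1 = cos(-2π/8) + i·sin(-2π/8) = 0.7071-0.7071i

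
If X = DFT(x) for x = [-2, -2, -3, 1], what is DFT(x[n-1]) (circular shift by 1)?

Time shift by 1: X_shifted[k] = ω_4^(1k) · X[k]
Shifted x = [1, -2, -2, -3]

DFT(x[n-1]) = [-6, 3-1i, 4, 3+1i]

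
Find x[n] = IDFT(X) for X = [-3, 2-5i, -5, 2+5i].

x[n] = (1/4) Σ(k=0 to 3) X[k] · e^(2πikn/4)

Computing each x[n]:
x[0] = -1
x[1] = 3
x[2] = -3
x[3] = -2

x = [-1, 3, -3, -2]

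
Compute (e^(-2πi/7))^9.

Since ω_7^7 = 1, powers reduce modulo 7.
9 mod 7 = 2
So ω_7^9 = ω_7^2 = e^(-2πi·2/7)

ω_7^9 = ω_7^2 = -0.2225-0.9749i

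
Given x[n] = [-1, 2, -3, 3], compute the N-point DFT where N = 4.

X[k] = Σ(n=0 to 3) x[n] · ω_4^(nk)
where ω_4 = e^(-2πi/4)

Computing each X[k]:
X[0] = 1
X[1] = 2+1i
X[2] = -9
X[3] = 2-1i

X = [1, 2+1i, -9, 2-1i]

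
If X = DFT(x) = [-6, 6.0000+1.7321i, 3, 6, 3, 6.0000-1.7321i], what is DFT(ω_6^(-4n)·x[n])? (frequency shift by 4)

Modulation property: DFT(ω_6^(-4n)·x[n]) = X[(k-4) mod 6], so circularly shift X by 4 positions.

X[k-4] = [3, 6, 3, 6.0000-1.7321i, -6, 6.0000+1.7321i]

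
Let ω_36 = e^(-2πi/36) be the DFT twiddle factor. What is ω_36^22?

ω_36^22 = e^(-2πi·22/36)
= cos(-2π·22/36) + i·sin(-2π·22/36)
= cos(-44π/36) + i·sin(-44π/36)

ω_36^22 = cos(-44π/36) + i·sin(-44π/36) = -0.7660+0.6428i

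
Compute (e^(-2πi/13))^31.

Since ω_13^13 = 1, powers reduce modulo 13.
31 mod 13 = 5
So ω_13^31 = ω_13^5 = e^(-2πi·5/13)

ω_13^31 = ω_13^5 = -0.7485-0.6631i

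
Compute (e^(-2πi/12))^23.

Since ω_12^12 = 1, powers reduce modulo 12.
23 mod 12 = 11
So ω_12^23 = ω_12^11 = e^(-2πi·11/12)

ω_12^23 = ω_12^11 = 0.8660+0.5000i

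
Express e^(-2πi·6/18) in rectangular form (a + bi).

ω_18^6 = e^(-2πi·6/18)
= cos(-2π·6/18) + i·sin(-2π·6/18)
= cos(-12π/18) + i·sin(-12π/18)

ω_18^6 = cos(-12π/18) + i·sin(-12π/18) = -0.5000-0.8660i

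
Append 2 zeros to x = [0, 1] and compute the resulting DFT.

Original 2-point DFT: [1, -1]
Zero-padded 4-point DFT provides frequency interpolation.

DFT_4([x, 0, ...]) = [1, -1i, -1, 1i]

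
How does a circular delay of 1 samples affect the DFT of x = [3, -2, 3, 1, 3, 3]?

Time shift by 1: X_shifted[k] = ω_6^(1k) · X[k]
Shifted x = [3, 3, -2, 3, 1, 3]

DFT(x[n-1]) = [11, 3.5000+2.5981i, 3.5000-2.5981i, -7, 3.5000+2.5981i, 3.5000-2.5981i]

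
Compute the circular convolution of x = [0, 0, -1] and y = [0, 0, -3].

(x ⊛ y)[n] = Σ(m=0 to 2) x[m] · y[(n-m) mod 3]

Computing each output sample:
(x ⊛ y)[0] = 0
(x ⊛ y)[1] = 3
(x ⊛ y)[2] = 0

x ⊛ y = [0, 3, 0]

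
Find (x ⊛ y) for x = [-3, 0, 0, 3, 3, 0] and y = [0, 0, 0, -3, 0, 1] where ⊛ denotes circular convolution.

(x ⊛ y)[n] = Σ(m=0 to 5) x[m] · y[(n-m) mod 6]

Computing each output sample:
(x ⊛ y)[0] = -9
(x ⊛ y)[1] = -9
(x ⊛ y)[2] = 3
(x ⊛ y)[3] = 12
(x ⊛ y)[4] = 0
(x ⊛ y)[5] = -3

x ⊛ y = [-9, -9, 3, 12, 0, -3]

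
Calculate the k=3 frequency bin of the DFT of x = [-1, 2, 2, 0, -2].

X[3] = Σ(n=0 to 4) x[n] · ω_5^(3n) where ω_5 = e^(-2πi/5)
= (-1)·ω_5^0 + (2)·ω_5^3 + (2)·ω_5^6 + (0)·ω_5^9 + (-2)·ω_5^12

X[3] = -0.3820+0.4490i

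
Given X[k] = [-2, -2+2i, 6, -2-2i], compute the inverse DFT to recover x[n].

x[n] = (1/4) Σ(k=0 to 3) X[k] · e^(2πikn/4)

Computing each x[n]:
x[0] = 0
x[1] = -3
x[2] = 2
x[3] = -1

x = [0, -3, 2, -1]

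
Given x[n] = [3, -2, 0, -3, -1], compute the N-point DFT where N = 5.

X[k] = Σ(n=0 to 4) x[n] · ω_5^(nk)
where ω_5 = e^(-2πi/5)

Computing each X[k]:
X[0] = -3
X[1] = 4.5000-0.8123i
X[2] = 4.5000+3.4410i
X[3] = 4.5000-3.4410i
X[4] = 4.5000+0.8123i

X = [-3, 4.5000-0.8123i, 4.5000+3.4410i, 4.5000-3.4410i, 4.5000+0.8123i]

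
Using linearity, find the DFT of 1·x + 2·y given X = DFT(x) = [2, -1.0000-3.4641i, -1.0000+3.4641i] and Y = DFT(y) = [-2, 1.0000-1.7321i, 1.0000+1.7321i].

By linearity: DFT(1x + 2y) = 1·DFT(x) + 2·DFT(y)
= 1·[2, -1.0000-3.4641i, -1.0000+3.4641i] + 2·[-2, 1.0000-1.7321i, 1.0000+1.7321i]

Computing element-wise:
Z[0] = 1·(2) + 2·(-2) = -2
Z[1] = 1·(-1.0000-3.4641i) + 2·(1.0000-1.7321i) = 1.0000-6.9283i
Z[2] = 1·(-1.0000+3.4641i) + 2·(1.0000+1.7321i) = 1.0000+6.9283i

DFT(1x + 2y) = 1·X + 2·Y = [-2, 1.0000-6.9283i, 1.0000+6.9283i]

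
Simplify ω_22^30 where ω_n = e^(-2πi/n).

Since ω_22^22 = 1, powers reduce modulo 22.
30 mod 22 = 8
So ω_22^30 = ω_22^8 = e^(-2πi·8/22)

ω_22^30 = ω_22^8 = -0.6549-0.7557i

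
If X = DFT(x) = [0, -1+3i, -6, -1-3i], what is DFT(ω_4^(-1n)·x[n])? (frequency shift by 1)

Modulation property: DFT(ω_4^(-1n)·x[n]) = X[(k-1) mod 4], so circularly shift X by 1 positions.

X[k-1] = [-1-3i, 0, -1+3i, -6]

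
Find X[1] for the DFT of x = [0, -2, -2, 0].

X[1] = Σ(n=0 to 3) x[n] · ω_4^(1n) where ω_4 = e^(-2πi/4)
= (0)·ω_4^0 + (-2)·ω_4^1 + (-2)·ω_4^2 + (0)·ω_4^3

X[1] = 2+2i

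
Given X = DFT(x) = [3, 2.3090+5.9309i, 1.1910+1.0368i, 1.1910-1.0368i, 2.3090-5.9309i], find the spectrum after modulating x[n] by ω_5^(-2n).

Modulation property: DFT(ω_5^(-2n)·x[n]) = X[(k-2) mod 5], so circularly shift X by 2 positions.

X[k-2] = [1.1910-1.0368i, 2.3090-5.9309i, 3, 2.3090+5.9309i, 1.1910+1.0368i]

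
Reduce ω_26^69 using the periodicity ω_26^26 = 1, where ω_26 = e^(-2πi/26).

Since ω_26^26 = 1, powers reduce modulo 26.
69 mod 26 = 17
So ω_26^69 = ω_26^17 = e^(-2πi·17/26)

ω_26^69 = ω_26^17 = -0.5681+0.8230i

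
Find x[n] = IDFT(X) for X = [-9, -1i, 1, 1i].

x[n] = (1/4) Σ(k=0 to 3) X[k] · e^(2πikn/4)

Computing each x[n]:
x[0] = -2
x[1] = -2
x[2] = -2
x[3] = -3

x = [-2, -2, -2, -3]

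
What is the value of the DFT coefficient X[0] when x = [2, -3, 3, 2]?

X[0] = Σ(n=0 to 3) x[n] · ω_4^0 = Σ x[n]
= (2) + (-3) + (3) + (2)

X[0] = 4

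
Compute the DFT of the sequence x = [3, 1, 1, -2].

X[k] = Σ(n=0 to 3) x[n] · ω_4^(nk)
where ω_4 = e^(-2πi/4)

Computing each X[k]:
X[0] = 3
X[1] = 2-3i
X[2] = 5
X[3] = 2+3i

X = [3, 2-3i, 5, 2+3i]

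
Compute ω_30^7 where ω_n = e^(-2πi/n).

ω_30^7 = e^(-2πi·7/30)
= cos(-2π·7/30) + i·sin(-2π·7/30)
= cos(-14π/30) + i·sin(-14π/30)

ω_30^7 = cos(-14π/30) + i·sin(-14π/30) = 0.1045-0.9945i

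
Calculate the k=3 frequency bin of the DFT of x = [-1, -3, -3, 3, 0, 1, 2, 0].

X[3] = Σ(n=0 to 7) x[n] · ω_8^(3n) where ω_8 = e^(-2πi/8)
= (-1)·ω_8^0 + (-3)·ω_8^3 + (-3)·ω_8^6 + (3)·ω_8^9 + (0)·ω_8^12 + (1)·ω_8^15 + (2)·ω_8^18 + (0)·ω_8^21

X[3] = 3.9497-4.2929i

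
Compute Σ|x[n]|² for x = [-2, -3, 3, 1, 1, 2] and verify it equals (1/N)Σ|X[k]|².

Time domain:
Σ|x[n]|² = |-2|² + |-3|² + |3|² + |1|² + |1|² + |2|² = 28.0000

Frequency domain:
(1/6)Σ|X[k]|² = (1/6)(|2|² + |-5.5000+2.5981i|² + |-2.5000+6.0622i|² + |2|² + |-2.5000-6.0622i|² + |-5.5000-2.5981i|²) = (1/6)·168.0000 = 28.0000

Both sides agree, confirming Parseval's theorem.

Σ|x[n]|² = (1/N)Σ|X[k]|² = 28.0000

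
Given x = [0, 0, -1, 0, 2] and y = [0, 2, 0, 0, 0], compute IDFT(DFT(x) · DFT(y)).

(x ⊛ y)[n] = Σ(m=0 to 4) x[m] · y[(n-m) mod 5]

Computing each output sample:
(x ⊛ y)[0] = 4
(x ⊛ y)[1] = 0
(x ⊛ y)[2] = 0
(x ⊛ y)[3] = -2
(x ⊛ y)[4] = 0

x ⊛ y = [4, 0, 0, -2, 0]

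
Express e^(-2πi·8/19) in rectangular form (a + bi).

ω_19^8 = e^(-2πi·8/19)
= cos(-2π·8/19) + i·sin(-2π·8/19)
= cos(-16π/19) + i·sin(-16π/19)

ω_19^8 = cos(-16π/19) + i·sin(-16π/19) = -0.8795-0.4759i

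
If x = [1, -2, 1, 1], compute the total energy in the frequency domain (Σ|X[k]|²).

Parseval: Σ|x[n]|² = (1/N)Σ|X[k]|², so Σ|X[k]|² = N·Σ|x[n]|² = 4·7.0000

Σ|X[k]|² = N·Σ|x[n]|² = 4·7.0000 = 28.0000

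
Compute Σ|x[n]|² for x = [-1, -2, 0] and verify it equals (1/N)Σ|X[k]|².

Time domain:
Σ|x[n]|² = |-1|² + |-2|² + |0|² = 5.0000

Frequency domain:
(1/3)Σ|X[k]|² = (1/3)(|-3|² + |1.7321i|² + |-1.7321i|²) = (1/3)·15.0000 = 5.0000

Both sides agree, confirming Parseval's theorem.

Σ|x[n]|² = (1/N)Σ|X[k]|² = 5.0000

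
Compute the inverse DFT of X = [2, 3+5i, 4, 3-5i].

x[n] = (1/4) Σ(k=0 to 3) X[k] · e^(2πikn/4)

Computing each x[n]:
x[0] = 3
x[1] = -3
x[2] = 0
x[3] = 2

x = [3, -3, 0, 2]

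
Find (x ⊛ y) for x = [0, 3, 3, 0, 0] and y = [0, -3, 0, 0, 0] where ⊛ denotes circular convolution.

(x ⊛ y)[n] = Σ(m=0 to 4) x[m] · y[(n-m) mod 5]

Computing each output sample:
(x ⊛ y)[0] = 0
(x ⊛ y)[1] = 0
(x ⊛ y)[2] = -9
(x ⊛ y)[3] = -9
(x ⊛ y)[4] = 0

x ⊛ y = [0, 0, -9, -9, 0]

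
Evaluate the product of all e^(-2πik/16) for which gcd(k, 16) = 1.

The primitive 16th roots of unity are ω_16^k for k coprime to 16: k ∈ {1, 3, 5, 7, 9, 11, 13, 15}
Their product equals the constant term of the cyclotomic polynomial Φ_16(x) up to sign.
For n ≥ 3, the product of all primitive nth roots of unity is 1. (For n=1 it is 1; for n=2 it is -1.)

1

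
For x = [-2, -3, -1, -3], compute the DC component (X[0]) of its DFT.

X[0] = Σ(n=0 to 3) x[n] · ω_4^0 = Σ x[n]
= (-2) + (-3) + (-1) + (-3)

X[0] = -9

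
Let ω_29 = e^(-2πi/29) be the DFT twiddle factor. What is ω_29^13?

ω_29^13 = e^(-2πi·13/29)
= cos(-2π·13/29) + i·sin(-2π·13/29)
= cos(-26π/29) + i·sin(-26π/29)

ω_29^13 = cos(-26π/29) + i·sin(-26π/29) = -0.9477-0.3193i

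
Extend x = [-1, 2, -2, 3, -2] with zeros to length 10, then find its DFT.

Original 5-point DFT: [0, -1.8090-0.8653i, -0.6910-7.1064i, -0.6910+7.1064i, -1.8090+0.8653i]
Zero-padded 10-point DFT provides frequency interpolation.

DFT_10([x, 0, ...]) = [0, 0.6910-0.9511i, -1.8090-0.8653i, 1.8090+0.5878i, -0.6910-7.1064i, -10, -0.6910+7.1064i, 1.8090-0.5878i, -1.8090+0.8653i, 0.6910+0.9511i]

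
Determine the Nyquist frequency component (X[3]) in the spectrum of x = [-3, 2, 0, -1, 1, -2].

X[3] = Σ(n=0 to 5) x[n] · ω_6^(3n) where ω_6 = e^(-2πi/6)
= (-3)·ω_6^0 + (2)·ω_6^3 + (0)·ω_6^6 + (-1)·ω_6^9 + (1)·ω_6^12 + (-2)·ω_6^15

X[3] = -1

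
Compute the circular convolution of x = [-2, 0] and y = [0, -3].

(x ⊛ y)[n] = Σ(m=0 to 1) x[m] · y[(n-m) mod 2]

Computing each output sample:
(x ⊛ y)[0] = 0
(x ⊛ y)[1] = 6

x ⊛ y = [0, 6]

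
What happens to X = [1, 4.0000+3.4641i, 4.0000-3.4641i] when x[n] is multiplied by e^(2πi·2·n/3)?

Modulation property: DFT(ω_3^(-2n)·x[n]) = X[(k-2) mod 3], so circularly shift X by 2 positions.

X[k-2] = [4.0000+3.4641i, 4.0000-3.4641i, 1]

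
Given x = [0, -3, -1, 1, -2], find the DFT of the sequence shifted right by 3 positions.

Time shift by 3: X_shifted[k] = ω_5^(3k) · X[k]
Shifted x = [-1, 1, -2, 0, -3]

DFT(x[n-3]) = [-5, -2.6287i, -4.2533i, 4.2533i, 2.6287i]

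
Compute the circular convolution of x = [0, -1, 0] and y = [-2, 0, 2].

(x ⊛ y)[n] = Σ(m=0 to 2) x[m] · y[(n-m) mod 3]

Computing each output sample:
(x ⊛ y)[0] = -2
(x ⊛ y)[1] = 2
(x ⊛ y)[2] = 0

x ⊛ y = [-2, 2, 0]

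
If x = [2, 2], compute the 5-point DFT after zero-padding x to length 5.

Original 2-point DFT: [4, 0]
Zero-padded 5-point DFT provides frequency interpolation.

DFT_5([x, 0, ...]) = [4, 2.6180-1.9021i, 0.3820-1.1756i, 0.3820+1.1756i, 2.6180+1.9021i]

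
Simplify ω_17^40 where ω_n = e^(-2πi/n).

Since ω_17^17 = 1, powers reduce modulo 17.
40 mod 17 = 6
So ω_17^40 = ω_17^6 = e^(-2πi·6/17)

ω_17^40 = ω_17^6 = -0.6026-0.7980i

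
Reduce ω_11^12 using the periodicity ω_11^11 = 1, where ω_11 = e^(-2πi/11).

Since ω_11^11 = 1, powers reduce modulo 11.
12 mod 11 = 1
So ω_11^12 = ω_11^1 = e^(-2πi·1/11)

ω_11^12 = ω_11^1 = 0.8413-0.5406i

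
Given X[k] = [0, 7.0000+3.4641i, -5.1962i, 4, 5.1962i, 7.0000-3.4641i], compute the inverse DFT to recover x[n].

x[n] = (1/6) Σ(k=0 to 5) X[k] · e^(2πikn/6)

Computing each x[n]:
x[0] = 3
x[1] = 1
x[2] = -3
x[3] = -3
x[4] = 2
x[5] = 0

x = [3, 1, -3, -3, 2, 0]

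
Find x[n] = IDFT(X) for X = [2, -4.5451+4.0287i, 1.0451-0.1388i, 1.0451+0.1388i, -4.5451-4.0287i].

x[n] = (1/5) Σ(k=0 to 4) X[k] · e^(2πikn/5)

Computing each x[n]:
x[0] = -1
x[1] = -2
x[2] = 1
x[3] = 3
x[4] = 1

x = [-1, -2, 1, 3, 1]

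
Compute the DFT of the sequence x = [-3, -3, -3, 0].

X[k] = Σ(n=0 to 3) x[n] · ω_4^(nk)
where ω_4 = e^(-2πi/4)

Computing each X[k]:
X[0] = -9
X[1] = 3i
X[2] = -3
X[3] = -3i

X = [-9, 3i, -3, -3i]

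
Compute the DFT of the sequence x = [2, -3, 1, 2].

X[k] = Σ(n=0 to 3) x[n] · ω_4^(nk)
where ω_4 = e^(-2πi/4)

Computing each X[k]:
X[0] = 2
X[1] = 1+5i
X[2] = 4
X[3] = 1-5i

X = [2, 1+5i, 4, 1-5i]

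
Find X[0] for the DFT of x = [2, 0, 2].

X[0] = Σ(n=0 to 2) x[n] · ω_3^0 = Σ x[n]
= (2) + (0) + (2)

X[0] = 4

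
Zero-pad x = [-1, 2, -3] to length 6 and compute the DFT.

Original 3-point DFT: [-2, -0.5000-4.3301i, -0.5000+4.3301i]
Zero-padded 6-point DFT provides frequency interpolation.

DFT_6([x, 0, ...]) = [-2, 1.5000+0.8660i, -0.5000-4.3301i, -6, -0.5000+4.3301i, 1.5000-0.8660i]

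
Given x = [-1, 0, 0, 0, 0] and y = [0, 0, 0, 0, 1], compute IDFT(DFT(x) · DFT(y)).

(x ⊛ y)[n] = Σ(m=0 to 4) x[m] · y[(n-m) mod 5]

Computing each output sample:
(x ⊛ y)[0] = 0
(x ⊛ y)[1] = 0
(x ⊛ y)[2] = 0
(x ⊛ y)[3] = 0
(x ⊛ y)[4] = -1

x ⊛ y = [0, 0, 0, 0, -1]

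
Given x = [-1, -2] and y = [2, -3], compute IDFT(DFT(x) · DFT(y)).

(x ⊛ y)[n] = Σ(m=0 to 1) x[m] · y[(n-m) mod 2]

Computing each output sample:
(x ⊛ y)[0] = 4
(x ⊛ y)[1] = -1

x ⊛ y = [4, -1]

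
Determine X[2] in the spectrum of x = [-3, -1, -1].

X[2] = Σ(n=0 to 2) x[n] · ω_3^(2n) where ω_3 = e^(-2πi/3)
= (-3)·ω_3^0 + (-1)·ω_3^2 + (-1)·ω_3^4

X[2] = -2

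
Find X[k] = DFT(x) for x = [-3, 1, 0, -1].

X[k] = Σ(n=0 to 3) x[n] · ω_4^(nk)
where ω_4 = e^(-2πi/4)

Computing each X[k]:
X[0] = -3
X[1] = -3-2i
X[2] = -3
X[3] = -3+2i

X = [-3, -3-2i, -3, -3+2i]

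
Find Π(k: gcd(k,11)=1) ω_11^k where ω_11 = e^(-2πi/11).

The primitive 11th roots of unity are ω_11^k for k coprime to 11: k ∈ {1, 2, 3, 4, 5, 6, 7, 8, 9, 10}
Their product equals the constant term of the cyclotomic polynomial Φ_11(x) up to sign.
For n ≥ 3, the product of all primitive nth roots of unity is 1. (For n=1 it is 1; for n=2 it is -1.)

1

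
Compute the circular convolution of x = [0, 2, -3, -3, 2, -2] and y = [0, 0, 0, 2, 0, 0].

(x ⊛ y)[n] = Σ(m=0 to 5) x[m] · y[(n-m) mod 6]

Computing each output sample:
(x ⊛ y)[0] = -6
(x ⊛ y)[1] = 4
(x ⊛ y)[2] = -4
(x ⊛ y)[3] = 0
(x ⊛ y)[4] = 4
(x ⊛ y)[5] = -6

x ⊛ y = [-6, 4, -4, 0, 4, -6]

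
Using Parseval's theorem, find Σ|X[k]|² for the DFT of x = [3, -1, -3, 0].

Parseval: Σ|x[n]|² = (1/N)Σ|X[k]|², so Σ|X[k]|² = N·Σ|x[n]|² = 4·19.0000

Σ|X[k]|² = N·Σ|x[n]|² = 4·19.0000 = 76.0000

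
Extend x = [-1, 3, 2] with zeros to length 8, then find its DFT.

Original 3-point DFT: [4, -3.5000-0.8660i, -3.5000+0.8660i]
Zero-padded 8-point DFT provides frequency interpolation.

DFT_8([x, 0, ...]) = [4, 1.1213-4.1213i, -3-3i, -3.1213-0.1213i, -2, -3.1213+0.1213i, -3+3i, 1.1213+4.1213i]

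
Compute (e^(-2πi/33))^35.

Since ω_33^33 = 1, powers reduce modulo 33.
35 mod 33 = 2
So ω_33^35 = ω_33^2 = e^(-2πi·2/33)

ω_33^35 = ω_33^2 = 0.9284-0.3717i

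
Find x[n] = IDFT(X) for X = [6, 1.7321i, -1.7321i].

x[n] = (1/3) Σ(k=0 to 2) X[k] · e^(2πikn/3)

Computing each x[n]:
x[0] = 2
x[1] = 1
x[2] = 3

x = [2, 1, 3]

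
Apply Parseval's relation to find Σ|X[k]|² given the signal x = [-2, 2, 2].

Parseval: Σ|x[n]|² = (1/N)Σ|X[k]|², so Σ|X[k]|² = N·Σ|x[n]|² = 3·12.0000

Σ|X[k]|² = N·Σ|x[n]|² = 3·12.0000 = 36.0000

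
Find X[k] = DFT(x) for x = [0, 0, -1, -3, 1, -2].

X[k] = Σ(n=0 to 5) x[n] · ω_6^(nk)
where ω_6 = e^(-2πi/6)

Computing each X[k]:
X[0] = -5
X[1] = 2
X[2] = -2.0000-3.4641i
X[3] = 5
X[4] = -2.0000+3.4641i
X[5] = 2

X = [-5, 2, -2.0000-3.4641i, 5, -2.0000+3.4641i, 2]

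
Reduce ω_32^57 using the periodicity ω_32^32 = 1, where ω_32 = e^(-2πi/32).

Since ω_32^32 = 1, powers reduce modulo 32.
57 mod 32 = 25
So ω_32^57 = ω_32^25 = e^(-2πi·25/32)

ω_32^57 = ω_32^25 = 0.1951+0.9808i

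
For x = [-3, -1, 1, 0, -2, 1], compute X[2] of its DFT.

X[2] = Σ(n=0 to 5) x[n] · ω_6^(2n) where ω_6 = e^(-2πi/6)
= (-3)·ω_6^0 + (-1)·ω_6^2 + (1)·ω_6^4 + (0)·ω_6^6 + (-2)·ω_6^8 + (1)·ω_6^10

X[2] = -2.5000+4.3301i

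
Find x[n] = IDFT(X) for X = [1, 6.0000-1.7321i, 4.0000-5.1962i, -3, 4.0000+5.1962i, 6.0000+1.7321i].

x[n] = (1/6) Σ(k=0 to 5) X[k] · e^(2πikn/6)

Computing each x[n]:
x[0] = 3
x[1] = 3
x[2] = -3
x[3] = 0
x[4] = -1
x[5] = -1

x = [3, 3, -3, 0, -1, -1]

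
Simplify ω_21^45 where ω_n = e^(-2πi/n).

Since ω_21^21 = 1, powers reduce modulo 21.
45 mod 21 = 3
So ω_21^45 = ω_21^3 = e^(-2πi·3/21)

ω_21^45 = ω_21^3 = 0.6235-0.7818i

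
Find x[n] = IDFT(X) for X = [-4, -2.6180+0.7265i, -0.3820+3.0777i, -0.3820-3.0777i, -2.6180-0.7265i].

x[n] = (1/5) Σ(k=0 to 4) X[k] · e^(2πikn/5)

Computing each x[n]:
x[0] = -2
x[1] = -2
x[2] = 1
x[3] = -1
x[4] = 0

x = [-2, -2, 1, -1, 0]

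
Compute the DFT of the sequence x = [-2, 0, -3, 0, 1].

X[k] = Σ(n=0 to 4) x[n] · ω_5^(nk)
where ω_5 = e^(-2πi/5)

Computing each X[k]:
X[0] = -4
X[1] = 0.7361+2.7144i
X[2] = -3.7361-2.2654i
X[3] = -3.7361+2.2654i
X[4] = 0.7361-2.7144i

X = [-4, 0.7361+2.7144i, -3.7361-2.2654i, -3.7361+2.2654i, 0.7361-2.7144i]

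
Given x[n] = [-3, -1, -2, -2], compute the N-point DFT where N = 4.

X[k] = Σ(n=0 to 3) x[n] · ω_4^(nk)
where ω_4 = e^(-2πi/4)

Computing each X[k]:
X[0] = -8
X[1] = -1-1i
X[2] = -2
X[3] = -1+1i

X = [-8, -1-1i, -2, -1+1i]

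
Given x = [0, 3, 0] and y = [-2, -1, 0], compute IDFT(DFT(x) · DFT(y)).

(x ⊛ y)[n] = Σ(m=0 to 2) x[m] · y[(n-m) mod 3]

Computing each output sample:
(x ⊛ y)[0] = 0
(x ⊛ y)[1] = -6
(x ⊛ y)[2] = -3

x ⊛ y = [0, -6, -3]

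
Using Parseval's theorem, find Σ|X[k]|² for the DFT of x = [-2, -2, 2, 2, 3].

Parseval: Σ|x[n]|² = (1/N)Σ|X[k]|², so Σ|X[k]|² = N·Σ|x[n]|² = 5·25.0000

Σ|X[k]|² = N·Σ|x[n]|² = 5·25.0000 = 125.0000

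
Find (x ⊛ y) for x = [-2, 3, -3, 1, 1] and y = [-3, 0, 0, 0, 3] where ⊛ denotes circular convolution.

(x ⊛ y)[n] = Σ(m=0 to 4) x[m] · y[(n-m) mod 5]

Computing each output sample:
(x ⊛ y)[0] = 15
(x ⊛ y)[1] = -18
(x ⊛ y)[2] = 12
(x ⊛ y)[3] = 0
(x ⊛ y)[4] = -9

x ⊛ y = [15, -18, 12, 0, -9]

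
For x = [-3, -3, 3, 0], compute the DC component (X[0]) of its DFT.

X[0] = Σ(n=0 to 3) x[n] · ω_4^0 = Σ x[n]
= (-3) + (-3) + (3) + (0)

X[0] = -3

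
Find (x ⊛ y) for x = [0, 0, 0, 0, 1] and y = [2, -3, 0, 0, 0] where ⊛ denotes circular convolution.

(x ⊛ y)[n] = Σ(m=0 to 4) x[m] · y[(n-m) mod 5]

Computing each output sample:
(x ⊛ y)[0] = -3
(x ⊛ y)[1] = 0
(x ⊛ y)[2] = 0
(x ⊛ y)[3] = 0
(x ⊛ y)[4] = 2

x ⊛ y = [-3, 0, 0, 0, 2]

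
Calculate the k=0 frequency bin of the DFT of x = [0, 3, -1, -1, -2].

X[0] = Σ(n=0 to 4) x[n] · ω_5^0 = Σ x[n]
= (0) + (3) + (-1) + (-1) + (-2)

X[0] = -1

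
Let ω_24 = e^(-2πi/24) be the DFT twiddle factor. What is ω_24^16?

ω_24^16 = e^(-2πi·16/24)
= cos(-2π·16/24) + i·sin(-2π·16/24)
= cos(-32π/24) + i·sin(-32π/24)

ω_24^16 = cos(-32π/24) + i·sin(-32π/24) = -0.5000+0.8660i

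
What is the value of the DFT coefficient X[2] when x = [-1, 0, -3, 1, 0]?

X[2] = Σ(n=0 to 4) x[n] · ω_5^(2n) where ω_5 = e^(-2πi/5)
= (-1)·ω_5^0 + (0)·ω_5^2 + (-3)·ω_5^4 + (1)·ω_5^6 + (0)·ω_5^8

X[2] = -1.6180-3.8042i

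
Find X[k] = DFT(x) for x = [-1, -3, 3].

X[k] = Σ(n=0 to 2) x[n] · ω_3^(nk)
where ω_3 = e^(-2πi/3)

Computing each X[k]:
X[0] = -1
X[1] = -1.0000+5.1962i
X[2] = -1.0000-5.1962i

X = [-1, -1.0000+5.1962i, -1.0000-5.1962i]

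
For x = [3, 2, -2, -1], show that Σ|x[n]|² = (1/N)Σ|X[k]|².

Time domain:
Σ|x[n]|² = |3|² + |2|² + |-2|² + |-1|² = 18.0000

Frequency domain:
(1/4)Σ|X[k]|² = (1/4)(|2|² + |5-3i|² + |0|² + |5+3i|²) = (1/4)·72.0000 = 18.0000

Both sides agree, confirming Parseval's theorem.

Σ|x[n]|² = (1/N)Σ|X[k]|² = 18.0000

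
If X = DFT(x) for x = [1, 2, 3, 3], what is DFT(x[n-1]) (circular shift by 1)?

Time shift by 1: X_shifted[k] = ω_4^(1k) · X[k]
Shifted x = [3, 1, 2, 3]

DFT(x[n-1]) = [9, 1+2i, 1, 1-2i]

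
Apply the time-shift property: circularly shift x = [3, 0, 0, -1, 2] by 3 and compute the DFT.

Time shift by 3: X_shifted[k] = ω_5^(3k) · X[k]
Shifted x = [0, -1, 2, 3, 0]

DFT(x[n-3]) = [4, -4.3541+1.5388i, 2.3541-0.3633i, 2.3541+0.3633i, -4.3541-1.5388i]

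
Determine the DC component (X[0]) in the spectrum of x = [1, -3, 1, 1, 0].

X[0] = Σ(n=0 to 4) x[n] · ω_5^0 = Σ x[n]
= (1) + (-3) + (1) + (1) + (0)

X[0] = 0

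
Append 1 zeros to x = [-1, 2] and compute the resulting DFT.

Original 2-point DFT: [1, -3]
Zero-padded 3-point DFT provides frequency interpolation.

DFT_3([x, 0, ...]) = [1, -2.0000-1.7321i, -2.0000+1.7321i]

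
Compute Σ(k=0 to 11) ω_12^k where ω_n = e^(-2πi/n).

Sum of all nth roots of unity equals 0 for n > 1 (geometric series with r ≠ 1).

0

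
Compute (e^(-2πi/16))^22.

Since ω_16^16 = 1, powers reduce modulo 16.
22 mod 16 = 6
So ω_16^22 = ω_16^6 = e^(-2πi·6/16)

ω_16^22 = ω_16^6 = -0.7071-0.7071i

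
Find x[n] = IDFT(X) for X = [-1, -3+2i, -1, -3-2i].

x[n] = (1/4) Σ(k=0 to 3) X[k] · e^(2πikn/4)

Computing each x[n]:
x[0] = -2
x[1] = -1
x[2] = 1
x[3] = 1

x = [-2, -1, 1, 1]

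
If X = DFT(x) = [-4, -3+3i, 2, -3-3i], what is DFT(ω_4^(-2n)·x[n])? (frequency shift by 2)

Modulation property: DFT(ω_4^(-2n)·x[n]) = X[(k-2) mod 4], so circularly shift X by 2 positions.

X[k-2] = [2, -3-3i, -4, -3+3i]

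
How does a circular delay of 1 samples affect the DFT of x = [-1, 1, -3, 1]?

Time shift by 1: X_shifted[k] = ω_4^(1k) · X[k]
Shifted x = [1, -1, 1, -3]

DFT(x[n-1]) = [-2, -2i, 6, 2i]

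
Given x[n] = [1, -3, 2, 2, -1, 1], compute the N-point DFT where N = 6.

X[k] = Σ(n=0 to 5) x[n] · ω_6^(nk)
where ω_6 = e^(-2πi/6)

Computing each X[k]:
X[0] = 2
X[1] = -2.5000+0.8660i
X[2] = 3.5000+6.0622i
X[3] = 2
X[4] = 3.5000-6.0622i
X[5] = -2.5000-0.8660i

X = [2, -2.5000+0.8660i, 3.5000+6.0622i, 2, 3.5000-6.0622i, -2.5000-0.8660i]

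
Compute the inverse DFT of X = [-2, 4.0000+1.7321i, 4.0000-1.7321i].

x[n] = (1/3) Σ(k=0 to 2) X[k] · e^(2πikn/3)

Computing each x[n]:
x[0] = 2
x[1] = -3
x[2] = -1

x = [2, -3, -1]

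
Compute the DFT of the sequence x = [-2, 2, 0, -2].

X[k] = Σ(n=0 to 3) x[n] · ω_4^(nk)
where ω_4 = e^(-2πi/4)

Computing each X[k]:
X[0] = -2
X[1] = -2-4i
X[2] = -2
X[3] = -2+4i

X = [-2, -2-4i, -2, -2+4i]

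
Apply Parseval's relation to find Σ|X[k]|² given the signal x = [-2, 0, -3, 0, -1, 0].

Parseval: Σ|x[n]|² = (1/N)Σ|X[k]|², so Σ|X[k]|² = N·Σ|x[n]|² = 6·14.0000

Σ|X[k]|² = N·Σ|x[n]|² = 6·14.0000 = 84.0000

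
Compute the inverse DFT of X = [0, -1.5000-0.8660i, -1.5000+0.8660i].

x[n] = (1/3) Σ(k=0 to 2) X[k] · e^(2πikn/3)

Computing each x[n]:
x[0] = -1
x[1] = 1
x[2] = 0

x = [-1, 1, 0]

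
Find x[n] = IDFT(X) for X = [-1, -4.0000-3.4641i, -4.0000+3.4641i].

x[n] = (1/3) Σ(k=0 to 2) X[k] · e^(2πikn/3)

Computing each x[n]:
x[0] = -3
x[1] = 3
x[2] = -1

x = [-3, 3, -1]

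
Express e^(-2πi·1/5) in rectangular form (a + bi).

ω_5^1 = e^(-2πi·1/5)
= cos(-2π·1/5) + i·sin(-2π·1/5)
= cos(-2π/5) + i·sin(-2π/5)

ω_5^1 = cos(-2π/5) + i·sin(-2π/5) = 0.3090-0.9511i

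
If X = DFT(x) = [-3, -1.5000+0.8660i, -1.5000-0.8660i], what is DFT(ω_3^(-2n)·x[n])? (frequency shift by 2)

Modulation property: DFT(ω_3^(-2n)·x[n]) = X[(k-2) mod 3], so circularly shift X by 2 positions.

X[k-2] = [-1.5000+0.8660i, -1.5000-0.8660i, -3]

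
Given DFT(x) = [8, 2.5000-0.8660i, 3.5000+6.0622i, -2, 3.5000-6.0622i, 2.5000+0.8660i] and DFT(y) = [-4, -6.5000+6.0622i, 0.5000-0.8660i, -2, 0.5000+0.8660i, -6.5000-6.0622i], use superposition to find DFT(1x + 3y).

By linearity: DFT(1x + 3y) = 1·DFT(x) + 3·DFT(y)
= 1·[8, 2.5000-0.8660i, 3.5000+6.0622i, -2, 3.5000-6.0622i, 2.5000+0.8660i] + 3·[-4, -6.5000+6.0622i, 0.5000-0.8660i, -2, 0.5000+0.8660i, -6.5000-6.0622i]

Computing element-wise:
Z[0] = 1·(8) + 3·(-4) = -4
Z[1] = 1·(2.5000-0.8660i) + 3·(-6.5000+6.0622i) = -17.0000+17.3206i
Z[2] = 1·(3.5000+6.0622i) + 3·(0.5000-0.8660i) = 5.0000+3.4642i
Z[3] = 1·(-2) + 3·(-2) = -8
Z[4] = 1·(3.5000-6.0622i) + 3·(0.5000+0.8660i) = 5.0000-3.4642i
Z[5] = 1·(2.5000+0.8660i) + 3·(-6.5000-6.0622i) = -17.0000-17.3206i

DFT(1x + 3y) = 1·X + 3·Y = [-4, -17.0000+17.3206i, 5.0000+3.4642i, -8, 5.0000-3.4642i, -17.0000-17.3206i]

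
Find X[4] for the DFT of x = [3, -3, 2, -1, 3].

X[4] = Σ(n=0 to 4) x[n] · ω_5^(4n) where ω_5 = e^(-2πi/5)
= (3)·ω_5^0 + (-3)·ω_5^4 + (2)·ω_5^8 + (-1)·ω_5^12 + (3)·ω_5^16

X[4] = 2.1910-3.9430i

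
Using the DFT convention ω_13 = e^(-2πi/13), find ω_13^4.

ω_13^4 = e^(-2πi·4/13)
= cos(-2π·4/13) + i·sin(-2π·4/13)
= cos(-8π/13) + i·sin(-8π/13)

ω_13^4 = cos(-8π/13) + i·sin(-8π/13) = -0.3546-0.9350i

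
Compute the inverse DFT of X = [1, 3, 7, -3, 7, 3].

x[n] = (1/6) Σ(k=0 to 5) X[k] · e^(2πikn/6)

Computing each x[n]:
x[0] = 3
x[1] = 0
x[2] = -2
x[3] = 2
x[4] = -2
x[5] = 0

x = [3, 0, -2, 2, -2, 0]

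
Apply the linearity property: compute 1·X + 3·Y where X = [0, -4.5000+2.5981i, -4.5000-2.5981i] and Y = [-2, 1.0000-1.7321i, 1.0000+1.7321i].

By linearity: DFT(1x + 3y) = 1·DFT(x) + 3·DFT(y)
= 1·[0, -4.5000+2.5981i, -4.5000-2.5981i] + 3·[-2, 1.0000-1.7321i, 1.0000+1.7321i]

Computing element-wise:
Z[0] = 1·(0) + 3·(-2) = -6
Z[1] = 1·(-4.5000+2.5981i) + 3·(1.0000-1.7321i) = -1.5000-2.5982i
Z[2] = 1·(-4.5000-2.5981i) + 3·(1.0000+1.7321i) = -1.5000+2.5982i

DFT(1x + 3y) = 1·X + 3·Y = [-6, -1.5000-2.5982i, -1.5000+2.5982i]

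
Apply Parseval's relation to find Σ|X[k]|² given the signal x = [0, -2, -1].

Parseval: Σ|x[n]|² = (1/N)Σ|X[k]|², so Σ|X[k]|² = N·Σ|x[n]|² = 3·5.0000

Σ|X[k]|² = N·Σ|x[n]|² = 3·5.0000 = 15.0000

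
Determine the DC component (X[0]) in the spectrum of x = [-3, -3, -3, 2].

X[0] = Σ(n=0 to 3) x[n] · ω_4^0 = Σ x[n]
= (-3) + (-3) + (-3) + (2)

X[0] = -7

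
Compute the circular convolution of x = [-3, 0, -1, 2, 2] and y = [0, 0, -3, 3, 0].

(x ⊛ y)[n] = Σ(m=0 to 4) x[m] · y[(n-m) mod 5]

Computing each output sample:
(x ⊛ y)[0] = -9
(x ⊛ y)[1] = 0
(x ⊛ y)[2] = 15
(x ⊛ y)[3] = -9
(x ⊛ y)[4] = 3

x ⊛ y = [-9, 0, 15, -9, 3]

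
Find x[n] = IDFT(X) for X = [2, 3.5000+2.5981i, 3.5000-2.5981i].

x[n] = (1/3) Σ(k=0 to 2) X[k] · e^(2πikn/3)

Computing each x[n]:
x[0] = 3
x[1] = -2
x[2] = 1

x = [3, -2, 1]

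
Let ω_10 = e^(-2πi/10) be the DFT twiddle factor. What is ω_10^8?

ω_10^8 = e^(-2πi·8/10)
= cos(-2π·8/10) + i·sin(-2π·8/10)
= cos(-16π/10) + i·sin(-16π/10)

ω_10^8 = cos(-16π/10) + i·sin(-16π/10) = 0.3090+0.9511i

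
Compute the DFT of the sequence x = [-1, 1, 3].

X[k] = Σ(n=0 to 2) x[n] · ω_3^(nk)
where ω_3 = e^(-2πi/3)

Computing each X[k]:
X[0] = 3
X[1] = -3.0000+1.7321i
X[2] = -3.0000-1.7321i

X = [3, -3.0000+1.7321i, -3.0000-1.7321i]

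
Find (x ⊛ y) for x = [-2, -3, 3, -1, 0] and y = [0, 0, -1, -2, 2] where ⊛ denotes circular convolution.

(x ⊛ y)[n] = Σ(m=0 to 4) x[m] · y[(n-m) mod 5]

Computing each output sample:
(x ⊛ y)[0] = -11
(x ⊛ y)[1] = 8
(x ⊛ y)[2] = 0
(x ⊛ y)[3] = 7
(x ⊛ y)[4] = -1

x ⊛ y = [-11, 8, 0, 7, -1]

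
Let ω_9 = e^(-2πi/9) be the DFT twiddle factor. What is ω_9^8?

ω_9^8 = e^(-2πi·8/9)
= cos(-2π·8/9) + i·sin(-2π·8/9)
= cos(-16π/9) + i·sin(-16π/9)

ω_9^8 = cos(-16π/9) + i·sin(-16π/9) = 0.7660+0.6428i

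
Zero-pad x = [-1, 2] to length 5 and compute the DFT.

Original 2-point DFT: [1, -3]
Zero-padded 5-point DFT provides frequency interpolation.

DFT_5([x, 0, ...]) = [1, -0.3820-1.9021i, -2.6180-1.1756i, -2.6180+1.1756i, -0.3820+1.9021i]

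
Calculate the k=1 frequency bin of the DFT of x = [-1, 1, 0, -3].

X[1] = Σ(n=0 to 3) x[n] · ω_4^(1n) where ω_4 = e^(-2πi/4)
= (-1)·ω_4^0 + (1)·ω_4^1 + (0)·ω_4^2 + (-3)·ω_4^3

X[1] = -1-4i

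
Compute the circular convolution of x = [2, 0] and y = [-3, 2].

(x ⊛ y)[n] = Σ(m=0 to 1) x[m] · y[(n-m) mod 2]

Computing each output sample:
(x ⊛ y)[0] = -6
(x ⊛ y)[1] = 4

x ⊛ y = [-6, 4]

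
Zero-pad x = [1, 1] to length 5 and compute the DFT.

Original 2-point DFT: [2, 0]
Zero-padded 5-point DFT provides frequency interpolation.

DFT_5([x, 0, ...]) = [2, 1.3090-0.9511i, 0.1910-0.5878i, 0.1910+0.5878i, 1.3090+0.9511i]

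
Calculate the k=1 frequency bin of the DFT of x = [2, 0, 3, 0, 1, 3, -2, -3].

X[1] = Σ(n=0 to 7) x[n] · ω_8^(1n) where ω_8 = e^(-2πi/8)
= (2)·ω_8^0 + (0)·ω_8^1 + (3)·ω_8^2 + (0)·ω_8^3 + (1)·ω_8^4 + (3)·ω_8^5 + (-2)·ω_8^6 + (-3)·ω_8^7

X[1] = -3.2426-5.0000i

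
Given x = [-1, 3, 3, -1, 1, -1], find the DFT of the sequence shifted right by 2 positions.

Time shift by 2: X_shifted[k] = ω_6^(2k) · X[k]
Shifted x = [1, -1, -1, 3, 3, -1]

DFT(x[n-2]) = [4, -4.0000+3.4641i, 4.0000-3.4641i, 2, 4.0000+3.4641i, -4.0000-3.4641i]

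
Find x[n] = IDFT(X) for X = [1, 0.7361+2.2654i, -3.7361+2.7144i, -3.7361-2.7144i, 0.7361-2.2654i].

x[n] = (1/5) Σ(k=0 to 4) X[k] · e^(2πikn/5)

Computing each x[n]:
x[0] = -1
x[1] = 0
x[2] = 0
x[3] = -1
x[4] = 3

x = [-1, 0, 0, -1, 3]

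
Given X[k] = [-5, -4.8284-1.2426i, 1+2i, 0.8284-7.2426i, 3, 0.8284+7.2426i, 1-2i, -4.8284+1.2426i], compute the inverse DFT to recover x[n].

x[n] = (1/8) Σ(k=0 to 7) X[k] · e^(2πikn/8)

Computing each x[n]:
x[0] = -1
x[1] = -1
x[2] = -2
x[3] = 2
x[4] = 1
x[5] = -2
x[6] = 1
x[7] = -3

x = [-1, -1, -2, 2, 1, -2, 1, -3]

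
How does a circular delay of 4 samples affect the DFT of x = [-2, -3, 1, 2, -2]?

Time shift by 4: X_shifted[k] = ω_5^(4k) · X[k]
Shifted x = [-3, 1, 2, -2, -2]

DFT(x[n-4]) = [-4, -3.3090-5.2043i, -2.1910+2.0409i, -2.1910-2.0409i, -3.3090+5.2043i]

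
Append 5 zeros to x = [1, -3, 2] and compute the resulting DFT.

Original 3-point DFT: [0, 1.5000+4.3301i, 1.5000-4.3301i]
Zero-padded 8-point DFT provides frequency interpolation.

DFT_8([x, 0, ...]) = [0, -1.1213+0.1213i, -1+3i, 3.1213+4.1213i, 6, 3.1213-4.1213i, -1-3i, -1.1213-0.1213i]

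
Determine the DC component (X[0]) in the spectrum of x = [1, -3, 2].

X[0] = Σ(n=0 to 2) x[n] · ω_3^0 = Σ x[n]
= (1) + (-3) + (2)

X[0] = 0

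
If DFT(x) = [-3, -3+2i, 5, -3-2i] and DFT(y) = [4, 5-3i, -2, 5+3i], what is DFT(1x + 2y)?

By linearity: DFT(1x + 2y) = 1·DFT(x) + 2·DFT(y)
= 1·[-3, -3+2i, 5, -3-2i] + 2·[4, 5-3i, -2, 5+3i]

Computing element-wise:
Z[0] = 1·(-3) + 2·(4) = 5
Z[1] = 1·(-3+2i) + 2·(5-3i) = 7-4i
Z[2] = 1·(5) + 2·(-2) = 1
Z[3] = 1·(-3-2i) + 2·(5+3i) = 7+4i

DFT(1x + 2y) = 1·X + 2·Y = [5, 7-4i, 1, 7+4i]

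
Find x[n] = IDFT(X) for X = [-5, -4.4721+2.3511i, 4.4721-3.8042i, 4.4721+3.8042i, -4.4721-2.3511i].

x[n] = (1/5) Σ(k=0 to 4) X[k] · e^(2πikn/5)

Computing each x[n]:
x[0] = -1
x[1] = -3
x[2] = -1
x[3] = 3
x[4] = -3

x = [-1, -3, -1, 3, -3]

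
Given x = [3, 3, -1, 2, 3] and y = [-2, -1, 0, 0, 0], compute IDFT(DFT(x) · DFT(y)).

(x ⊛ y)[n] = Σ(m=0 to 4) x[m] · y[(n-m) mod 5]

Computing each output sample:
(x ⊛ y)[0] = -9
(x ⊛ y)[1] = -9
(x ⊛ y)[2] = -1
(x ⊛ y)[3] = -3
(x ⊛ y)[4] = -8

x ⊛ y = [-9, -9, -1, -3, -8]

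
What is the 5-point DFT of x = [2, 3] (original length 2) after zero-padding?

Original 2-point DFT: [5, -1]
Zero-padded 5-point DFT provides frequency interpolation.

DFT_5([x, 0, ...]) = [5, 2.9271-2.8532i, -0.4271-1.7634i, -0.4271+1.7634i, 2.9271+2.8532i]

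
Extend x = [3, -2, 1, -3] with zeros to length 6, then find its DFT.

Original 4-point DFT: [-1, 2-1i, 9, 2+1i]
Zero-padded 6-point DFT provides frequency interpolation.

DFT_6([x, 0, ...]) = [-1, 4.5000+0.8660i, 0.5000+2.5981i, 9, 0.5000-2.5981i, 4.5000-0.8660i]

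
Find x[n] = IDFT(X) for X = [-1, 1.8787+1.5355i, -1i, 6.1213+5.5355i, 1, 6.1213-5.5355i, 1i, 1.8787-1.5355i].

x[n] = (1/8) Σ(k=0 to 7) X[k] · e^(2πikn/8)

Computing each x[n]:
x[0] = 2
x[1] = -2
x[2] = 1
x[3] = -1
x[4] = -2
x[5] = 2
x[6] = -1
x[7] = 0

x = [2, -2, 1, -1, -2, 2, -1, 0]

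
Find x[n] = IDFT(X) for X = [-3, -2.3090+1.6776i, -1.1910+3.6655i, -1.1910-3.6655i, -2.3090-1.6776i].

x[n] = (1/5) Σ(k=0 to 4) X[k] · e^(2πikn/5)

Computing each x[n]:
x[0] = -2
x[1] = -2
x[2] = 1
x[3] = -1
x[4] = 1

x = [-2, -2, 1, -1, 1]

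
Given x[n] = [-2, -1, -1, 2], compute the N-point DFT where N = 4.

X[k] = Σ(n=0 to 3) x[n] · ω_4^(nk)
where ω_4 = e^(-2πi/4)

Computing each X[k]:
X[0] = -2
X[1] = -1+3i
X[2] = -4
X[3] = -1-3i

X = [-2, -1+3i, -4, -1-3i]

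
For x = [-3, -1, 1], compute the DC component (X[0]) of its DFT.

X[0] = Σ(n=0 to 2) x[n] · ω_3^0 = Σ x[n]
= (-3) + (-1) + (1)

X[0] = -3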